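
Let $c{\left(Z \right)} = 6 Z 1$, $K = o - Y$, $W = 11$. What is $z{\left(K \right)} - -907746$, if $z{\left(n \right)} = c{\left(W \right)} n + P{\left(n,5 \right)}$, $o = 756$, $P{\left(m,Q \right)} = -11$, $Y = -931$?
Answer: $1019077$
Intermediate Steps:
$K = 1687$ ($K = 756 - -931 = 756 + 931 = 1687$)
$c{\left(Z \right)} = 6 Z$
$z{\left(n \right)} = -11 + 66 n$ ($z{\left(n \right)} = 6 \cdot 11 n - 11 = 66 n - 11 = -11 + 66 n$)
$z{\left(K \right)} - -907746 = \left(-11 + 66 \cdot 1687\right) - -907746 = \left(-11 + 111342\right) + 907746 = 111331 + 907746 = 1019077$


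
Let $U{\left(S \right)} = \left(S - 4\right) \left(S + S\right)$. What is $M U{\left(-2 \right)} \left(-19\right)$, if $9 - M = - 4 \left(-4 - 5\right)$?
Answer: $12312$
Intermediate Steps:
$M = -27$ ($M = 9 - - 4 \left(-4 - 5\right) = 9 - \left(-4\right) \left(-9\right) = 9 - 36 = -27$)
$U{\left(S \right)} = 2 S \left(-4 + S\right)$ ($U{\left(S \right)} = \left(-4 + S\right) 2 S = 2 S \left(-4 + S\right)$)
$M U{\left(-2 \right)} \left(-19\right) = - 27 \cdot 2 \left(-2\right) \left(-4 - 2\right) \left(-19\right) = - 27 \cdot 2 \left(-2\right) \left(-6\right) \left(-19\right) = \left(-27\right) 24 \left(-19\right) = \left(-648\right) \left(-19\right) = 12312$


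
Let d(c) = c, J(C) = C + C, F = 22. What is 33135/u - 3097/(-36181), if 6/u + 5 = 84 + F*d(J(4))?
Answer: 101902888169/72362 ≈ 1.4082e+6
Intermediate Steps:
J(C) = 2*C
u = 2/85 (u = 6/(-5 + (84 + 22*(2*4))) = 6/(-5 + (84 + 22*8)) = 6/(-5 + (84 + 176)) = 6/(-5 + 260) = 6/255 = 6*(1/255) = 2/85 ≈ 0.023529)
33135/u - 3097/(-36181) = 33135/(2/85) - 3097/(-36181) = 33135*(85/2) - 3097*(-1/36181) = 2816475/2 + 3097/36181 = 101902888169/72362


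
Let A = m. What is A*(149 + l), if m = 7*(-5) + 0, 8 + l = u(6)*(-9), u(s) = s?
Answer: -3045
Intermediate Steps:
l = -62 (l = -8 + 6*(-9) = -8 - 54 = -62)
m = -35 (m = -35 + 0 = -35)
A = -35
A*(149 + l) = -35*(149 - 62) = -35*87 = -3045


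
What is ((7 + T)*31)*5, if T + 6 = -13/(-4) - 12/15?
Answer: 2139/4 ≈ 534.75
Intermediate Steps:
T = -71/20 (T = -6 + (-13/(-4) - 12/15) = -6 + (-13*(-1/4) - 12*1/15) = -6 + (13/4 - 4/5) = -6 + 49/20 = -71/20 ≈ -3.5500)
((7 + T)*31)*5 = ((7 - 71/20)*31)*5 = ((69/20)*31)*5 = (2139/20)*5 = 2139/4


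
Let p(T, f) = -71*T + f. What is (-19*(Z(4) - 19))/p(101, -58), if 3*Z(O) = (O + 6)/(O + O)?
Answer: -4237/86748 ≈ -0.048843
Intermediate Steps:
p(T, f) = f - 71*T
Z(O) = (6 + O)/(6*O) (Z(O) = ((O + 6)/(O + O))/3 = ((6 + O)/((2*O)))/3 = ((6 + O)*(1/(2*O)))/3 = ((6 + O)/(2*O))/3 = (6 + O)/(6*O))
(-19*(Z(4) - 19))/p(101, -58) = (-19*((⅙)*(6 + 4)/4 - 19))/(-58 - 71*101) = (-19*((⅙)*(¼)*10 - 19))/(-58 - 7171) = -19*(5/12 - 19)/(-7229) = -19*(-223/12)*(-1/7229) = (4237/12)*(-1/7229) = -4237/86748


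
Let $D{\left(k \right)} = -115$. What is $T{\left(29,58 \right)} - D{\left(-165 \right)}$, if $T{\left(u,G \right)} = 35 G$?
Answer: $2145$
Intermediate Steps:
$T{\left(29,58 \right)} - D{\left(-165 \right)} = 35 \cdot 58 - -115 = 2030 + 115 = 2145$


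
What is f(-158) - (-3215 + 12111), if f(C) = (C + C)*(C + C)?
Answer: 90960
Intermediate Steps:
f(C) = 4*C² (f(C) = (2*C)*(2*C) = 4*C²)
f(-158) - (-3215 + 12111) = 4*(-158)² - (-3215 + 12111) = 4*24964 - 1*8896 = 99856 - 8896 = 90960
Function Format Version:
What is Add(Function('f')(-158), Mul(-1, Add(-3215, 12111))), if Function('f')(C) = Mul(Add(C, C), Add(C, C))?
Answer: 90960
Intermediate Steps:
Function('f')(C) = Mul(4, Pow(C, 2)) (Function('f')(C) = Mul(Mul(2, C), Mul(2, C)) = Mul(4, Pow(C, 2)))
Add(Function('f')(-158), Mul(-1, Add(-3215, 12111))) = Add(Mul(4, Pow(-158, 2)), Mul(-1, Add(-3215, 12111))) = Add(Mul(4, 24964), Mul(-1, 8896)) = Add(99856, -8896) = 90960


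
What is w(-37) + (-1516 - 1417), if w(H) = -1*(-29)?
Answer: -2904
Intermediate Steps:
w(H) = 29
w(-37) + (-1516 - 1417) = 29 + (-1516 - 1417) = 29 - 2933 = -2904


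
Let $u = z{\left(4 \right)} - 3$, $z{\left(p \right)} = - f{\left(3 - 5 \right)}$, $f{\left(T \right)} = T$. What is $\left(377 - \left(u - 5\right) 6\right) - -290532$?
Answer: $290945$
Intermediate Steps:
$z{\left(p \right)} = 2$ ($z{\left(p \right)} = - (3 - 5) = \left(-1\right) \left(-2\right) = 2$)
$u = -1$ ($u = 2 - 3 = -1$)
$\left(377 - \left(u - 5\right) 6\right) - -290532 = \left(377 - \left(-1 - 5\right) 6\right) - -290532 = \left(377 - \left(-6\right) 6\right) + 290532 = \left(377 - -36\right) + 290532 = \left(377 + 36\right) + 290532 = 413 + 290532 = 290945$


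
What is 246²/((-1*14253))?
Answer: -20172/4751 ≈ -4.2458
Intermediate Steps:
246²/((-1*14253)) = 60516/(-14253) = 60516*(-1/14253) = -20172/4751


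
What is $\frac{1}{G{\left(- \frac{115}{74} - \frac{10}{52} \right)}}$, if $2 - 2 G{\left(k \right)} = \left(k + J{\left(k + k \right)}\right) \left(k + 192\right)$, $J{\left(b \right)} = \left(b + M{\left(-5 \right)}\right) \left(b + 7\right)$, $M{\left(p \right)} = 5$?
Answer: $- \frac{111284641}{37364480819} \approx -0.0029784$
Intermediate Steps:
$J{\left(b \right)} = \left(5 + b\right) \left(7 + b\right)$ ($J{\left(b \right)} = \left(b + 5\right) \left(b + 7\right) = \left(5 + b\right) \left(7 + b\right)$)
$G{\left(k \right)} = 1 - \frac{\left(192 + k\right) \left(35 + 4 k^{2} + 25 k\right)}{2}$ ($G{\left(k \right)} = 1 - \frac{\left(k + \left(35 + \left(k + k\right)^{2} + 12 \left(k + k\right)\right)\right) \left(k + 192\right)}{2} = 1 - \frac{\left(k + \left(35 + \left(2 k\right)^{2} + 12 \cdot 2 k\right)\right) \left(192 + k\right)}{2} = 1 - \frac{\left(k + \left(35 + 4 k^{2} + 24 k\right)\right) \left(192 + k\right)}{2} = 1 - \frac{\left(35 + 4 k^{2} + 25 k\right) \left(192 + k\right)}{2} = 1 - \frac{\left(192 + k\right) \left(35 + 4 k^{2} + 25 k\right)}{2}$)
$\frac{1}{G{\left(- \frac{115}{74} - \frac{10}{52} \right)}} = \frac{1}{-3359 - 2 \left(- \frac{115}{74} - \frac{10}{52}\right)^{3} - \frac{4835 \left(- \frac{115}{74} - \frac{10}{52}\right)}{2} - \frac{793 \left(- \frac{115}{74} - \frac{10}{52}\right)^{2}}{2}} = \frac{1}{-3359 - 2 \left(\left(-115\right) \frac{1}{74} - \frac{5}{26}\right)^{3} - \frac{4835 \left(\left(-115\right) \frac{1}{74} - \frac{5}{26}\right)}{2} - \frac{793 \left(\left(-115\right) \frac{1}{74} - \frac{5}{26}\right)^{2}}{2}} = \frac{1}{-3359 - 2 \left(- \frac{115}{74} - \frac{5}{26}\right)^{3} - \frac{4835 \left(- \frac{115}{74} - \frac{5}{26}\right)}{2} - \frac{793 \left(- \frac{115}{74} - \frac{5}{26}\right)^{2}}{2}} = \frac{1}{-3359 - 2 \left(- \frac{840}{481}\right)^{3} - - \frac{2030700}{481} - \frac{793 \left(- \frac{840}{481}\right)^{2}}{2}} = \frac{1}{-3359 - - \frac{1185408000}{111284641} + \frac{2030700}{481} - \frac{21520800}{17797}} = \frac{1}{-3359 + \frac{1185408000}{111284641} + \frac{2030700}{481} - \frac{21520800}{17797}} = \frac{1}{- \frac{37364480819}{111284641}} = - \frac{111284641}{37364480819}$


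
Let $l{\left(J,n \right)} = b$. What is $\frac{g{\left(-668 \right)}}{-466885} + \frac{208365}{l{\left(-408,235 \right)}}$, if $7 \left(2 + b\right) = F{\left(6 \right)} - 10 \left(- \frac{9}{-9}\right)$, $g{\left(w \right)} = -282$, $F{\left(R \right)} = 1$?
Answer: $- \frac{680977444689}{10738355} \approx -63415.0$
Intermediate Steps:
$b = - \frac{23}{7}$ ($b = -2 + \frac{1 - 10 \left(- \frac{9}{-9}\right)}{7} = -2 + \frac{1 - 10 \left(\left(-9\right) \left(- \frac{1}{9}\right)\right)}{7} = -2 + \frac{1 - 10}{7} = -2 + \frac{1}{7} \left(-9\right) = -2 - \frac{9}{7} = - \frac{23}{7} \approx -3.2857$)
$l{\left(J,n \right)} = - \frac{23}{7}$
$\frac{g{\left(-668 \right)}}{-466885} + \frac{208365}{l{\left(-408,235 \right)}} = - \frac{282}{-466885} + \frac{208365}{- \frac{23}{7}} = \left(-282\right) \left(- \frac{1}{466885}\right) + 208365 \left(- \frac{7}{23}\right) = \frac{282}{466885} - \frac{1458555}{23} = - \frac{680977444689}{10738355}$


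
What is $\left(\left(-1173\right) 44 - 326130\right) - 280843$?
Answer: $-658585$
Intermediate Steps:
$\left(\left(-1173\right) 44 - 326130\right) - 280843 = \left(-51612 - 326130\right) - 280843 = -377742 - 280843 = -658585$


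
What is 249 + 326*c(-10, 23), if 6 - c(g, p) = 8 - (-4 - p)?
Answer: -9205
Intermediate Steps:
c(g, p) = -6 - p (c(g, p) = 6 - (8 - (-4 - p)) = 6 - (8 + (4 + p)) = 6 - (12 + p) = 6 + (-12 - p) = -6 - p)
249 + 326*c(-10, 23) = 249 + 326*(-6 - 1*23) = 249 + 326*(-6 - 23) = 249 + 326*(-29) = 249 - 9454 = -9205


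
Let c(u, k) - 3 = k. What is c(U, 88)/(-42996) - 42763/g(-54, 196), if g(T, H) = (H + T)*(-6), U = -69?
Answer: 38303342/763179 ≈ 50.189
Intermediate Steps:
c(u, k) = 3 + k
g(T, H) = -6*H - 6*T
c(U, 88)/(-42996) - 42763/g(-54, 196) = (3 + 88)/(-42996) - 42763/(-6*196 - 6*(-54)) = 91*(-1/42996) - 42763/(-1176 + 324) = -91/42996 - 42763/(-852) = -91/42996 - 42763*(-1/852) = -91/42996 + 42763/852 = 38303342/763179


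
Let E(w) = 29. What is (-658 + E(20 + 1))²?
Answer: 395641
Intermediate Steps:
(-658 + E(20 + 1))² = (-658 + 29)² = (-629)² = 395641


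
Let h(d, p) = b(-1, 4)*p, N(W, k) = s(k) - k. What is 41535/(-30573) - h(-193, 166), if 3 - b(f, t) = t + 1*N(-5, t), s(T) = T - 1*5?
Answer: -2260223/3397 ≈ -665.36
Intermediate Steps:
s(T) = -5 + T (s(T) = T - 5 = -5 + T)
N(W, k) = -5 (N(W, k) = (-5 + k) - k = -5)
b(f, t) = 8 - t (b(f, t) = 3 - (t + 1*(-5)) = 3 - (t - 5) = 3 - (-5 + t) = 3 + (5 - t) = 8 - t)
h(d, p) = 4*p (h(d, p) = (8 - 1*4)*p = (8 - 4)*p = 4*p)
41535/(-30573) - h(-193, 166) = 41535/(-30573) - 4*166 = 41535*(-1/30573) - 1*664 = -4615/3397 - 664 = -2260223/3397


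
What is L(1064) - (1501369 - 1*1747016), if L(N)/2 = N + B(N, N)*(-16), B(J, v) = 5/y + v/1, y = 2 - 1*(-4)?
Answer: 641101/3 ≈ 2.1370e+5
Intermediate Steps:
y = 6 (y = 2 + 4 = 6)
B(J, v) = ⅚ + v (B(J, v) = 5/6 + v/1 = 5*(⅙) + v*1 = ⅚ + v)
L(N) = -80/3 - 30*N (L(N) = 2*(N + (⅚ + N)*(-16)) = 2*(N + (-40/3 - 16*N)) = 2*(-40/3 - 15*N) = -80/3 - 30*N)
L(1064) - (1501369 - 1*1747016) = (-80/3 - 30*1064) - (1501369 - 1*1747016) = (-80/3 - 31920) - (1501369 - 1747016) = -95840/3 - 1*(-245647) = -95840/3 + 245647 = 641101/3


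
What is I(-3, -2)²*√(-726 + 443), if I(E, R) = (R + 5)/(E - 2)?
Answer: 9*I*√283/25 ≈ 6.0561*I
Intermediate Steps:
I(E, R) = (5 + R)/(-2 + E)
I(-3, -2)²*√(-726 + 443) = ((5 - 2)/(-2 - 3))²*√(-726 + 443) = (3/(-5))²*√(-283) = (-⅕*3)²*(I*√283) = (-⅗)²*(I*√283) = 9*(I*√283)/25 = 9*I*√283/25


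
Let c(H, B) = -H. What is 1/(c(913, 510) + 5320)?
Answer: 1/4407 ≈ 0.00022691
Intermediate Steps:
1/(c(913, 510) + 5320) = 1/(-1*913 + 5320) = 1/(-913 + 5320) = 1/4407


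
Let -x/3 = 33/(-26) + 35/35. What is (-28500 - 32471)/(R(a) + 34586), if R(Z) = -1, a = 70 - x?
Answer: -60971/34585 ≈ -1.7629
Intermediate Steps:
x = 21/26 (x = -3*(33/(-26) + 35/35) = -3*(33*(-1/26) + 35*(1/35)) = -3*(-33/26 + 1) = -3*(-7/26) = 21/26 ≈ 0.80769)
a = 1799/26 (a = 70 - 1*21/26 = 70 - 21/26 = 1799/26 ≈ 69.192)
(-28500 - 32471)/(R(a) + 34586) = (-28500 - 32471)/(-1 + 34586) = -60971/34585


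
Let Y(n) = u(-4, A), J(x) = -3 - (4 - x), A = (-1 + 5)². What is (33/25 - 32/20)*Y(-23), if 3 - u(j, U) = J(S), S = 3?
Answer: -49/25 ≈ -1.9600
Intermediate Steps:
A = 16 (A = 4² = 16)
J(x) = -7 + x (J(x) = -3 + (-4 + x) = -7 + x)
u(j, U) = 7 (u(j, U) = 3 - (-7 + 3) = 3 - 1*(-4) = 3 + 4 = 7)
Y(n) = 7
(33/25 - 32/20)*Y(-23) = (33/25 - 32/20)*7 = (33*(1/25) - 32*1/20)*7 = (33/25 - 8/5)*7 = -7/25*7 = -49/25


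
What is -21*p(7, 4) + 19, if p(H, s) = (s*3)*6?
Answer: -1493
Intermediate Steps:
p(H, s) = 18*s (p(H, s) = (3*s)*6 = 18*s)
-21*p(7, 4) + 19 = -378*4 + 19 = -21*72 + 19 = -1512 + 19 = -1493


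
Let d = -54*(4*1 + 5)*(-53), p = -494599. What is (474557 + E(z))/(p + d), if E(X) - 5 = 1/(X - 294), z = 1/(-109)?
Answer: -15208288305/15024947527 ≈ -1.0122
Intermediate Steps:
z = -1/109 ≈ -0.0091743
E(X) = 5 + 1/(-294 + X) (E(X) = 5 + 1/(X - 294) = 5 + 1/(-294 + X))
d = 25758 (d = -54*(4 + 5)*(-53) = -54*9*(-53) = -486*(-53) = 25758)
(474557 + E(z))/(p + d) = (474557 + (-1469 + 5*(-1/109))/(-294 - 1/109))/(-494599 + 25758) = (474557 + (-1469 - 5/109)/(-32047/109))/(-468841) = (474557 - 109/32047*(-160126/109))*(-1/468841) = (474557 + 160126/32047)*(-1/468841) = (15208288305/32047)*(-1/468841) = -15208288305/15024947527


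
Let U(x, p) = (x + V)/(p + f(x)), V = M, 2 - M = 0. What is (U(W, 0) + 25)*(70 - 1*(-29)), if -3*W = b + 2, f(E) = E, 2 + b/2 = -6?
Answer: 18315/7 ≈ 2616.4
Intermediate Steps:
b = -16 (b = -4 + 2*(-6) = -4 - 12 = -16)
M = 2 (M = 2 - 1*0 = 2 + 0 = 2)
V = 2
W = 14/3 (W = -(-16 + 2)/3 = -1/3*(-14) = 14/3 ≈ 4.6667)
U(x, p) = (2 + x)/(p + x) (U(x, p) = (x + 2)/(p + x) = (2 + x)/(p + x))
(U(W, 0) + 25)*(70 - 1*(-29)) = ((2 + 14/3)/(0 + 14/3) + 25)*(70 - 1*(-29)) = ((20/3)/(14/3) + 25)*(70 + 29) = ((3/14)*(20/3) + 25)*99 = (10/7 + 25)*99 = (185/7)*99 = 18315/7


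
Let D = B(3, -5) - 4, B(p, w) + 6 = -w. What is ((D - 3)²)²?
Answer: 4096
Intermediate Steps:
B(p, w) = -6 - w
D = -5 (D = (-6 - 1*(-5)) - 4 = (-6 + 5) - 4 = -1 - 4 = -5)
((D - 3)²)² = ((-5 - 3)²)² = ((-8)²)² = 64² = 4096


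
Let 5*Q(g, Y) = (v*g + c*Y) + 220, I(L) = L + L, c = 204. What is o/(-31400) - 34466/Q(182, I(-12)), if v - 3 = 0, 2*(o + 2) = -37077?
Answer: 1097546853/25936400 ≈ 42.317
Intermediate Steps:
o = -37081/2 (o = -2 + (1/2)*(-37077) = -2 - 37077/2 = -37081/2 ≈ -18541.)
v = 3 (v = 3 + 0 = 3)
I(L) = 2*L
Q(g, Y) = 44 + 3*g/5 + 204*Y/5 (Q(g, Y) = ((3*g + 204*Y) + 220)/5 = (220 + 3*g + 204*Y)/5 = 44 + 3*g/5 + 204*Y/5)
o/(-31400) - 34466/Q(182, I(-12)) = -37081/2/(-31400) - 34466/(44 + (3/5)*182 + 204*(2*(-12))/5) = -37081/2*(-1/31400) - 34466/(44 + 546/5 + (204/5)*(-24)) = 37081/62800 - 34466/(44 + 546/5 - 4896/5) = 37081/62800 - 34466/(-826) = 37081/62800 - 34466*(-1/826) = 37081/62800 + 17233/413 = 1097546853/25936400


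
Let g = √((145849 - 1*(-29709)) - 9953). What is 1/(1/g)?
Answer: √165605 ≈ 406.95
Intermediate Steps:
g = √165605 (g = √((145849 + 29709) - 9953) = √(175558 - 9953) = √165605 ≈ 406.95)
1/(1/g) = 1/(1/(√165605)) = 1/(√165605/165605) = √165605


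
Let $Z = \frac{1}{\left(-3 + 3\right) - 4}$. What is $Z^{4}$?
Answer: $\frac{1}{256} \approx 0.0039063$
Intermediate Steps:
$Z = - \frac{1}{4}$ ($Z = \frac{1}{0 - 4} = \frac{1}{-4} = - \frac{1}{4} \approx -0.25$)
$Z^{4} = \left(- \frac{1}{4}\right)^{4} = \frac{1}{256}$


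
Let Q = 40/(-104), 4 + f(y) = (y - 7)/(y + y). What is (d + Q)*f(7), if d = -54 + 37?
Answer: 904/13 ≈ 69.538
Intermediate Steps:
f(y) = -4 + (-7 + y)/(2*y) (f(y) = -4 + (y - 7)/(y + y) = -4 + (-7 + y)/((2*y)) = -4 + (-7 + y)*(1/(2*y)) = -4 + (-7 + y)/(2*y))
Q = -5/13 (Q = 40*(-1/104) = -5/13 ≈ -0.38462)
d = -17
(d + Q)*f(7) = (-17 - 5/13)*((7/2)*(-1 - 1*7)/7) = -791*(-1 - 7)/(13*7) = -791*(-8)/(13*7) = -226/13*(-4) = 904/13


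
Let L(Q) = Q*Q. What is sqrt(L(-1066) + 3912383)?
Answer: 3*sqrt(560971) ≈ 2246.9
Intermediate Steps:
L(Q) = Q**2
sqrt(L(-1066) + 3912383) = sqrt((-1066)**2 + 3912383) = sqrt(1136356 + 3912383) = sqrt(5048739) = 3*sqrt(560971)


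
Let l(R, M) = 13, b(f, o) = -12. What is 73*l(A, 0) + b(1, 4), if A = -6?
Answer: 937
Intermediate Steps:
73*l(A, 0) + b(1, 4) = 73*13 - 12 = 949 - 12 = 937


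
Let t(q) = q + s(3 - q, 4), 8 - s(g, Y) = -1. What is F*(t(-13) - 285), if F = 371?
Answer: -107219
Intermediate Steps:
s(g, Y) = 9 (s(g, Y) = 8 - 1*(-1) = 8 + 1 = 9)
t(q) = 9 + q (t(q) = q + 9 = 9 + q)
F*(t(-13) - 285) = 371*((9 - 13) - 285) = 371*(-4 - 285) = 371*(-289) = -107219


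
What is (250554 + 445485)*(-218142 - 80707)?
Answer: -208010559111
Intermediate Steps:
(250554 + 445485)*(-218142 - 80707) = 696039*(-298849) = -208010559111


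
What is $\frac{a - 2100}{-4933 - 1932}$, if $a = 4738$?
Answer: $- \frac{2638}{6865} \approx -0.38427$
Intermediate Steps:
$\frac{a - 2100}{-4933 - 1932} = \frac{4738 - 2100}{-4933 - 1932} = \frac{2638}{-6865} = 2638 \left(- \frac{1}{6865}\right) = - \frac{2638}{6865}$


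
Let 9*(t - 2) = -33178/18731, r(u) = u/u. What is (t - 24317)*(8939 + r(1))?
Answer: -12215114057740/56193 ≈ -2.1738e+8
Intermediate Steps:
r(u) = 1
t = 303980/168579 (t = 2 + (-33178/18731)/9 = 2 + (-33178*1/18731)/9 = 2 + (⅑)*(-33178/18731) = 2 - 33178/168579 = 303980/168579 ≈ 1.8032)
(t - 24317)*(8939 + r(1)) = (303980/168579 - 24317)*(8939 + 1) = -4099031563/168579*8940 = -12215114057740/56193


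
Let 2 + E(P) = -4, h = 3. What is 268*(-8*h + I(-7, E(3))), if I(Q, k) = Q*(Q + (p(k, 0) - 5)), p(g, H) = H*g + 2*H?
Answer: 16080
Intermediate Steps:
p(g, H) = 2*H + H*g
E(P) = -6 (E(P) = -2 - 4 = -6)
I(Q, k) = Q*(-5 + Q) (I(Q, k) = Q*(Q + (0*(2 + k) - 5)) = Q*(Q + (0 - 5)) = Q*(Q - 5) = Q*(-5 + Q))
268*(-8*h + I(-7, E(3))) = 268*(-8*3 - 7*(-5 - 7)) = 268*(-24 - 7*(-12)) = 268*(-24 + 84) = 268*60 = 16080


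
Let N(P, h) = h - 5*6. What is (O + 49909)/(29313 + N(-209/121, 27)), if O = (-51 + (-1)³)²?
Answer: 52613/29310 ≈ 1.7951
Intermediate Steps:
N(P, h) = -30 + h (N(P, h) = h - 30 = -30 + h)
O = 2704 (O = (-51 - 1)² = (-52)² = 2704)
(O + 49909)/(29313 + N(-209/121, 27)) = (2704 + 49909)/(29313 + (-30 + 27)) = 52613/(29313 - 3) = 52613/29310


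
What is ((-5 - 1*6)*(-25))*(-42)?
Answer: -11550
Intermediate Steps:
((-5 - 1*6)*(-25))*(-42) = ((-5 - 6)*(-25))*(-42) = -11*(-25)*(-42) = 275*(-42) = -11550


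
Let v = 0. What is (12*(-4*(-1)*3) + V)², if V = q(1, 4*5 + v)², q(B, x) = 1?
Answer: 21025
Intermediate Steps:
V = 1 (V = 1² = 1)
(12*(-4*(-1)*3) + V)² = (12*(-4*(-1)*3) + 1)² = (12*(4*3) + 1)² = (12*12 + 1)² = (144 + 1)² = 145² = 21025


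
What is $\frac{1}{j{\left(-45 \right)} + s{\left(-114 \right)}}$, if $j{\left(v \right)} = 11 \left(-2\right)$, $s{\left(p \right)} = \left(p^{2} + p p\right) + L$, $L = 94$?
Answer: $\frac{1}{26064} \approx 3.8367 \cdot 10^{-5}$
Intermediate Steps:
$s{\left(p \right)} = 94 + 2 p^{2}$ ($s{\left(p \right)} = \left(p^{2} + p p\right) + 94 = \left(p^{2} + p^{2}\right) + 94 = 2 p^{2} + 94 = 94 + 2 p^{2}$)
$j{\left(v \right)} = -22$
$\frac{1}{j{\left(-45 \right)} + s{\left(-114 \right)}} = \frac{1}{-22 + \left(94 + 2 \left(-114\right)^{2}\right)} = \frac{1}{-22 + \left(94 + 2 \cdot 12996\right)} = \frac{1}{-22 + \left(94 + 25992\right)} = \frac{1}{-22 + 26086} = \frac{1}{26064}$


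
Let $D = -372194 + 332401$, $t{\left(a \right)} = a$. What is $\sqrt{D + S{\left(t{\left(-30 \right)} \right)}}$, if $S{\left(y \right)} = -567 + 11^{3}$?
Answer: $i \sqrt{39029} \approx 197.56 i$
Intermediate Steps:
$D = -39793$
$S{\left(y \right)} = 764$ ($S{\left(y \right)} = -567 + 1331 = 764$)
$\sqrt{D + S{\left(t{\left(-30 \right)} \right)}} = \sqrt{-39793 + 764} = \sqrt{-39029} = i \sqrt{39029}$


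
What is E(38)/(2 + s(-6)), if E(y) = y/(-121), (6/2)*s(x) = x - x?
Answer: -19/121 ≈ -0.15702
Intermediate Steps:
s(x) = 0 (s(x) = (x - x)/3 = (⅓)*0 = 0)
E(y) = -y/121 (E(y) = y*(-1/121) = -y/121)
E(38)/(2 + s(-6)) = (-1/121*38)/(2 + 0) = -38/121/2 = -38/121*½ = -19/121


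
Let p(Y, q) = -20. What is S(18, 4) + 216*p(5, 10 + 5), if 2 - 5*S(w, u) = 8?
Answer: -21606/5 ≈ -4321.2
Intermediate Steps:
S(w, u) = -6/5 (S(w, u) = ⅖ - ⅕*8 = ⅖ - 8/5 = -6/5)
S(18, 4) + 216*p(5, 10 + 5) = -6/5 + 216*(-20) = -6/5 - 4320 = -21606/5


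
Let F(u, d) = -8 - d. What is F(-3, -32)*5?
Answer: 120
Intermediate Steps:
F(-3, -32)*5 = (-8 - 1*(-32))*5 = (-8 + 32)*5 = 24*5 = 120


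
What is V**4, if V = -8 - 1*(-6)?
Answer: 16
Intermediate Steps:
V = -2 (V = -8 + 6 = -2)
V**4 = (-2)**4 = 16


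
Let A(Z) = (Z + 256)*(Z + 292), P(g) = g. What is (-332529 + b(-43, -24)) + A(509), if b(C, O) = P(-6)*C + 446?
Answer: 280940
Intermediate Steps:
A(Z) = (256 + Z)*(292 + Z)
b(C, O) = 446 - 6*C (b(C, O) = -6*C + 446 = 446 - 6*C)
(-332529 + b(-43, -24)) + A(509) = (-332529 + (446 - 6*(-43))) + (74752 + 509² + 548*509) = (-332529 + (446 + 258)) + (74752 + 259081 + 278932) = (-332529 + 704) + 612765 = -331825 + 612765 = 280940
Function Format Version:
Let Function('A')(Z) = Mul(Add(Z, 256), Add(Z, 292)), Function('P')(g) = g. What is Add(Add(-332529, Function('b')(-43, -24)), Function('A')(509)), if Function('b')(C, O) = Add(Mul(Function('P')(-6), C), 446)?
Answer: 280940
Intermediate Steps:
Function('A')(Z) = Mul(Add(256, Z), Add(292, Z))
Function('b')(C, O) = Add(446, Mul(-6, C)) (Function('b')(C, O) = Add(Mul(-6, C), 446) = Add(446, Mul(-6, C)))
Add(Add(-332529, Function('b')(-43, -24)), Function('A')(509)) = Add(Add(-332529, Add(446, Mul(-6, -43))), Add(74752, Pow(509, 2), Mul(548, 509))) = Add(Add(-332529, Add(446, 258)), Add(74752, 259081, 278932)) = Add(Add(-332529, 704), 612765) = Add(-331825, 612765) = 280940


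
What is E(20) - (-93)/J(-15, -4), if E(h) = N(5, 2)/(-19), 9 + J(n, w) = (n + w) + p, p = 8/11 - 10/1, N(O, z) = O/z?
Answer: -10231/3895 ≈ -2.6267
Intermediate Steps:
p = -102/11 (p = 8*(1/11) - 10*1 = 8/11 - 10 = -102/11 ≈ -9.2727)
J(n, w) = -201/11 + n + w (J(n, w) = -9 + ((n + w) - 102/11) = -9 + (-102/11 + n + w) = -201/11 + n + w)
E(h) = -5/38 (E(h) = (5/2)/(-19) = (5*(1/2))*(-1/19) = (5/2)*(-1/19) = -5/38)
E(20) - (-93)/J(-15, -4) = -5/38 - (-93)/(-201/11 - 15 - 4) = -5/38 - (-93)/(-410/11) = -5/38 - (-93)*(-11)/410 = -5/38 - 1*1023/410 = -5/38 - 1023/410 = -10231/3895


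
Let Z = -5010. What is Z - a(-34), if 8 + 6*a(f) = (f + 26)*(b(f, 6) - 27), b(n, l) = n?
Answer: -5090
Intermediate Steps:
a(f) = -4/3 + (-27 + f)*(26 + f)/6 (a(f) = -4/3 + ((f + 26)*(f - 27))/6 = -4/3 + ((26 + f)*(-27 + f))/6 = -4/3 + ((-27 + f)*(26 + f))/6 = -4/3 + (-27 + f)*(26 + f)/6)
Z - a(-34) = -5010 - (-355/3 - ⅙*(-34) + (⅙)*(-34)²) = -5010 - (-355/3 + 17/3 + (⅙)*1156) = -5010 - (-355/3 + 17/3 + 578/3) = -5010 - 1*80 = -5010 - 80 = -5090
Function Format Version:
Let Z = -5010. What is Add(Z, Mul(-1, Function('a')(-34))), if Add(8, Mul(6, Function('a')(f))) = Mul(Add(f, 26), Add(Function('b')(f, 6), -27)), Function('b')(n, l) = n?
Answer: -5090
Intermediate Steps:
Function('a')(f) = Add(Rational(-4, 3), Mul(Rational(1, 6), Add(-27, f), Add(26, f))) (Function('a')(f) = Add(Rational(-4, 3), Mul(Rational(1, 6), Mul(Add(f, 26), Add(f, -27)))) = Add(Rational(-4, 3), Mul(Rational(1, 6), Mul(Add(26, f), Add(-27, f)))) = Add(Rational(-4, 3), Mul(Rational(1, 6), Mul(Add(-27, f), Add(26, f)))) = Add(Rational(-4, 3), Mul(Rational(1, 6), Add(-27, f), Add(26, f))))
Add(Z, Mul(-1, Function('a')(-34))) = Add(-5010, Mul(-1, Add(Rational(-355, 3), Mul(Rational(-1, 6), -34), Mul(Rational(1, 6), Pow(-34, 2))))) = Add(-5010, Mul(-1, Add(Rational(-355, 3), Rational(17, 3), Mul(Rational(1, 6), 1156)))) = Add(-5010, Mul(-1, Add(Rational(-355, 3), Rational(17, 3), Rational(578, 3)))) = Add(-5010, Mul(-1, 80)) = Add(-5010, -80) = -5090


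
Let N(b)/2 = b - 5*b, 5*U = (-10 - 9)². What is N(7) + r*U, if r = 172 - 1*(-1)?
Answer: 62173/5 ≈ 12435.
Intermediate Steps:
U = 361/5 (U = (-10 - 9)²/5 = (⅕)*(-19)² = (⅕)*361 = 361/5 ≈ 72.200)
N(b) = -8*b (N(b) = 2*(b - 5*b) = 2*(-4*b) = -8*b)
r = 173 (r = 172 + 1 = 173)
N(7) + r*U = -8*7 + 173*(361/5) = -56 + 62453/5 = 62173/5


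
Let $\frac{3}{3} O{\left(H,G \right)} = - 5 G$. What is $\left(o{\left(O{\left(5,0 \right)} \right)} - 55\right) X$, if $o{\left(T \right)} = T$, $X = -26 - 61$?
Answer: $4785$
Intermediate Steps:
$X = -87$ ($X = -26 - 61 = -87$)
$O{\left(H,G \right)} = - 5 G$
$\left(o{\left(O{\left(5,0 \right)} \right)} - 55\right) X = \left(\left(-5\right) 0 - 55\right) \left(-87\right) = \left(0 - 55\right) \left(-87\right) = \left(-55\right) \left(-87\right) = 4785$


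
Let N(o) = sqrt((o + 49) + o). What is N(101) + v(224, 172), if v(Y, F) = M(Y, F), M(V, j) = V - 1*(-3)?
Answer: 227 + sqrt(251) ≈ 242.84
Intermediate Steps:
M(V, j) = 3 + V (M(V, j) = V + 3 = 3 + V)
v(Y, F) = 3 + Y
N(o) = sqrt(49 + 2*o) (N(o) = sqrt((49 + o) + o) = sqrt(49 + 2*o))
N(101) + v(224, 172) = sqrt(49 + 2*101) + (3 + 224) = sqrt(49 + 202) + 227 = sqrt(251) + 227 = 227 + sqrt(251)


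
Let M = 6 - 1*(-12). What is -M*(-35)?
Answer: 630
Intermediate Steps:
M = 18 (M = 6 + 12 = 18)
-M*(-35) = -1*18*(-35) = -18*(-35) = 630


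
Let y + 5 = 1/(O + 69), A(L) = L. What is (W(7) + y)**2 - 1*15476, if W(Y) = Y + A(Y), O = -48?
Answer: -6788816/441 ≈ -15394.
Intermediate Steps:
y = -104/21 (y = -5 + 1/(-48 + 69) = -5 + 1/21 = -104/21 ≈ -4.9524)
W(Y) = 2*Y (W(Y) = Y + Y = 2*Y)
(W(7) + y)**2 - 1*15476 = (2*7 - 104/21)**2 - 1*15476 = (14 - 104/21)**2 - 15476 = (190/21)**2 - 15476 = 36100/441 - 15476 = -6788816/441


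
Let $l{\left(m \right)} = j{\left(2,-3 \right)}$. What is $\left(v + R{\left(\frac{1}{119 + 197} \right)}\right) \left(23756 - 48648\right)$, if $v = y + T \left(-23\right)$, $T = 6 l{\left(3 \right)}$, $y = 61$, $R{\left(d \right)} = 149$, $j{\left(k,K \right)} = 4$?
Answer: $8513064$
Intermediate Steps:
$l{\left(m \right)} = 4$
$T = 24$ ($T = 6 \cdot 4 = 24$)
$v = -491$ ($v = 61 + 24 \left(-23\right) = 61 - 552 = -491$)
$\left(v + R{\left(\frac{1}{119 + 197} \right)}\right) \left(23756 - 48648\right) = \left(-491 + 149\right) \left(23756 - 48648\right) = \left(-342\right) \left(-24892\right) = 8513064$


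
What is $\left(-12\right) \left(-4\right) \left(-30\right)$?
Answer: $-1440$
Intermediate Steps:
$\left(-12\right) \left(-4\right) \left(-30\right) = 48 \left(-30\right) = -1440$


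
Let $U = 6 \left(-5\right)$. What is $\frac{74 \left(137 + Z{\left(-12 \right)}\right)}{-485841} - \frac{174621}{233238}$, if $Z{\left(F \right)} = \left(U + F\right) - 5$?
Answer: $- \frac{9599045149}{12590731462} \approx -0.76239$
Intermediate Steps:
$U = -30$
$Z{\left(F \right)} = -35 + F$ ($Z{\left(F \right)} = \left(-30 + F\right) - 5 = -35 + F$)
$\frac{74 \left(137 + Z{\left(-12 \right)}\right)}{-485841} - \frac{174621}{233238} = \frac{74 \left(137 - 47\right)}{-485841} - \frac{174621}{233238} = 74 \left(137 - 47\right) \left(- \frac{1}{485841}\right) - \frac{58207}{77746} = 74 \cdot 90 \left(- \frac{1}{485841}\right) - \frac{58207}{77746} = 6660 \left(- \frac{1}{485841}\right) - \frac{58207}{77746} = - \frac{2220}{161947} - \frac{58207}{77746} = - \frac{9599045149}{12590731462}$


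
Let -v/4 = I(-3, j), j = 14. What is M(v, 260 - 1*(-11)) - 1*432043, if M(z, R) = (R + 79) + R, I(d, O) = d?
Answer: -431422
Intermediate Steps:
v = 12 (v = -4*(-3) = 12)
M(z, R) = 79 + 2*R (M(z, R) = (79 + R) + R = 79 + 2*R)
M(v, 260 - 1*(-11)) - 1*432043 = (79 + 2*(260 - 1*(-11))) - 1*432043 = (79 + 2*(260 + 11)) - 432043 = (79 + 2*271) - 432043 = (79 + 542) - 432043 = 621 - 432043 = -431422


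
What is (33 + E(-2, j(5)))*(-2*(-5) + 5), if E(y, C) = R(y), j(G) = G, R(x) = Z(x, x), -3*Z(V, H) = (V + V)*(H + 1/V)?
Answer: 445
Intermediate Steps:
Z(V, H) = -2*V*(H + 1/V)/3 (Z(V, H) = -(V + V)*(H + 1/V)/3 = -2*V*(H + 1/V)/3)
R(x) = -⅔ - 2*x²/3 (R(x) = -⅔ - 2*x*x/3 = -⅔ - 2*x²/3)
E(y, C) = -⅔ - 2*y²/3
(33 + E(-2, j(5)))*(-2*(-5) + 5) = (33 + (-⅔ - ⅔*(-2)²))*(-2*(-5) + 5) = (33 + (-⅔ - ⅔*4))*(10 + 5) = (33 + (-⅔ - 8/3))*15 = (33 - 10/3)*15 = (89/3)*15 = 445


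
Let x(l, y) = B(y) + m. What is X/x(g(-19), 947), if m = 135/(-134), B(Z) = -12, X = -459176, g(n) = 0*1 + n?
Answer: 61529584/1743 ≈ 35301.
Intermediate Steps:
g(n) = n (g(n) = 0 + n = n)
m = -135/134 (m = 135*(-1/134) = -135/134 ≈ -1.0075)
x(l, y) = -1743/134 (x(l, y) = -12 - 135/134 = -1743/134)
X/x(g(-19), 947) = -459176/(-1743/134) = -459176*(-134/1743) = 61529584/1743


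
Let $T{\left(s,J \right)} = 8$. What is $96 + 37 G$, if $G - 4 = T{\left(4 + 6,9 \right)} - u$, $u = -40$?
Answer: $2020$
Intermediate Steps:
$G = 52$ ($G = 4 + \left(8 - -40\right) = 4 + \left(8 + 40\right) = 4 + 48 = 52$)
$96 + 37 G = 96 + 37 \cdot 52 = 96 + 1924 = 2020$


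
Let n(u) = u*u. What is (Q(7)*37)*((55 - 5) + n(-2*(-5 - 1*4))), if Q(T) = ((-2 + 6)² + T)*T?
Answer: 2227918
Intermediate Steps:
n(u) = u²
Q(T) = T*(16 + T) (Q(T) = (4² + T)*T = (16 + T)*T = T*(16 + T))
(Q(7)*37)*((55 - 5) + n(-2*(-5 - 1*4))) = ((7*(16 + 7))*37)*((55 - 5) + (-2*(-5 - 1*4))²) = ((7*23)*37)*(50 + (-2*(-5 - 4))²) = (161*37)*(50 + (-2*(-9))²) = 5957*(50 + 18²) = 5957*(50 + 324) = 5957*374 = 2227918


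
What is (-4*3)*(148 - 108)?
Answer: -480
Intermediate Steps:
(-4*3)*(148 - 108) = -12*40 = -480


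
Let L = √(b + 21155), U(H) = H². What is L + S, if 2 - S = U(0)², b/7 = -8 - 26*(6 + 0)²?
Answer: 2 + √14547 ≈ 122.61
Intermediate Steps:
b = -6608 (b = 7*(-8 - 26*(6 + 0)²) = 7*(-8 - 26*6²) = 7*(-8 - 26*36) = 7*(-8 - 936) = 7*(-944) = -6608)
S = 2 (S = 2 - (0²)² = 2 - 1*0² = 2 - 1*0 = 2 + 0 = 2)
L = √14547 (L = √(-6608 + 21155) = √14547 ≈ 120.61)
L + S = √14547 + 2 = 2 + √14547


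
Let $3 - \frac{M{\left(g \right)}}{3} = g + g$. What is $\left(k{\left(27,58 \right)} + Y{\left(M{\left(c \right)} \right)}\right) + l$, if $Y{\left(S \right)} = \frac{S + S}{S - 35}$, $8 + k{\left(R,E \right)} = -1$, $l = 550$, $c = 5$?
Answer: $\frac{2167}{4} \approx 541.75$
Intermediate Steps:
$k{\left(R,E \right)} = -9$ ($k{\left(R,E \right)} = -8 - 1 = -9$)
$M{\left(g \right)} = 9 - 6 g$ ($M{\left(g \right)} = 9 - 3 \left(g + g\right) = 9 - 3 \cdot 2 g = 9 - 6 g$)
$Y{\left(S \right)} = \frac{2 S}{-35 + S}$
$\left(k{\left(27,58 \right)} + Y{\left(M{\left(c \right)} \right)}\right) + l = \left(-9 + \frac{2 \left(9 - 30\right)}{-35 + \left(9 - 30\right)}\right) + 550 = \left(-9 + 2 \left(-21\right) \frac{1}{-35 - 21}\right) + 550 = \left(-9 + 2 \left(-21\right) \frac{1}{-56}\right) + 550 = \left(-9 + 2 \left(-21\right) \left(- \frac{1}{56}\right)\right) + 550 = \left(-9 + \frac{3}{4}\right) + 550 = - \frac{33}{4} + 550 = \frac{2167}{4}$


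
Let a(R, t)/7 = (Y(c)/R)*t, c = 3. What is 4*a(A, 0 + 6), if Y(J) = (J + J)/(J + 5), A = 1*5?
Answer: 126/5 ≈ 25.200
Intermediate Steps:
A = 5
Y(J) = 2*J/(5 + J) (Y(J) = (2*J)/(5 + J) = 2*J/(5 + J))
a(R, t) = 21*t/(4*R) (a(R, t) = 7*(((2*3/(5 + 3))/R)*t) = 7*(((2*3/8)/R)*t) = 7*(((2*3*(⅛))/R)*t) = 7*((3/(4*R))*t) = 7*(3*t/(4*R)) = 21*t/(4*R))
4*a(A, 0 + 6) = 4*((21/4)*(0 + 6)/5) = 4*((21/4)*6*(⅕)) = 4*(63/10) = 126/5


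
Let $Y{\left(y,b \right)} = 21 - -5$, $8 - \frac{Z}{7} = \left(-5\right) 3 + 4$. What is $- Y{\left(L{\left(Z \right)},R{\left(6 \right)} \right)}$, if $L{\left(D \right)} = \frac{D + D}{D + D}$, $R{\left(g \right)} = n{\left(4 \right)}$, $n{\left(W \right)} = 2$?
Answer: $-26$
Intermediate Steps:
$R{\left(g \right)} = 2$
$Z = 133$ ($Z = 56 - 7 \left(\left(-5\right) 3 + 4\right) = 56 - 7 \left(-15 + 4\right) = 56 - -77 = 56 + 77 = 133$)
$L{\left(D \right)} = 1$ ($L{\left(D \right)} = \frac{2 D}{2 D} = 2 D \frac{1}{2 D} = 1$)
$Y{\left(y,b \right)} = 26$ ($Y{\left(y,b \right)} = 21 + 5 = 26$)
$- Y{\left(L{\left(Z \right)},R{\left(6 \right)} \right)} = \left(-1\right) 26 = -26$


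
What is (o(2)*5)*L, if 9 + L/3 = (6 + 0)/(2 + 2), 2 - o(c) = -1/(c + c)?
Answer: -2025/8 ≈ -253.13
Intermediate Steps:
o(c) = 2 + 1/(2*c) (o(c) = 2 - (-1)/(c + c) = 2 - (-1)/(2*c) = 2 + 1/(2*c))
L = -45/2 (L = -27 + 3*((6 + 0)/(2 + 2)) = -27 + 3*(6/4) = -27 + 3*(6*(¼)) = -27 + 3*(3/2) = -27 + 9/2 = -45/2 ≈ -22.500)
(o(2)*5)*L = ((2 + (½)/2)*5)*(-45/2) = ((2 + (½)*(½))*5)*(-45/2) = ((2 + ¼)*5)*(-45/2) = ((9/4)*5)*(-45/2) = (45/4)*(-45/2) = -2025/8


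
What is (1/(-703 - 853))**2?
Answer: 1/2421136 ≈ 4.1303e-7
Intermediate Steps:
(1/(-703 - 853))**2 = (1/(-1556))**2 = (-1/1556)**2 = 1/2421136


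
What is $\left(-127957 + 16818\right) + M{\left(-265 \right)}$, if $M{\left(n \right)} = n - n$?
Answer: $-111139$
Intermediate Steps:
$M{\left(n \right)} = 0$
$\left(-127957 + 16818\right) + M{\left(-265 \right)} = \left(-127957 + 16818\right) + 0 = -111139 + 0 = -111139$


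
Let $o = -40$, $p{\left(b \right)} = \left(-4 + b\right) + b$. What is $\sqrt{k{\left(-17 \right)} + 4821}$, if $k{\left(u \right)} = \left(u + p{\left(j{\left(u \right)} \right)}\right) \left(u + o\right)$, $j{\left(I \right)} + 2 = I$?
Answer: $2 \sqrt{2046} \approx 90.465$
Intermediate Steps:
$j{\left(I \right)} = -2 + I$
$p{\left(b \right)} = -4 + 2 b$
$k{\left(u \right)} = \left(-40 + u\right) \left(-8 + 3 u\right)$ ($k{\left(u \right)} = \left(u + \left(-4 + 2 \left(-2 + u\right)\right)\right) \left(u - 40\right) = \left(u + \left(-4 + \left(-4 + 2 u\right)\right)\right) \left(-40 + u\right) = \left(u + \left(-8 + 2 u\right)\right) \left(-40 + u\right) = \left(-8 + 3 u\right) \left(-40 + u\right) = \left(-40 + u\right) \left(-8 + 3 u\right)$)
$\sqrt{k{\left(-17 \right)} + 4821} = \sqrt{\left(320 - -2176 + 3 \left(-17\right)^{2}\right) + 4821} = \sqrt{\left(320 + 2176 + 3 \cdot 289\right) + 4821} = \sqrt{\left(320 + 2176 + 867\right) + 4821} = \sqrt{3363 + 4821} = \sqrt{8184} = 2 \sqrt{2046}$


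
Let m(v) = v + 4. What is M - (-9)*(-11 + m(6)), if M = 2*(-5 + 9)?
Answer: -1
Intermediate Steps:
m(v) = 4 + v
M = 8 (M = 2*4 = 8)
M - (-9)*(-11 + m(6)) = 8 - (-9)*(-11 + (4 + 6)) = 8 - (-9)*(-11 + 10) = 8 - (-9)*(-1) = 8 - 1*9 = 8 - 9 = -1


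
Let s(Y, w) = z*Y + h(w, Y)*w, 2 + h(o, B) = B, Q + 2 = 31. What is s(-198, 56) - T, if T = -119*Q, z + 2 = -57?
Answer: 3933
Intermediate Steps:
Q = 29 (Q = -2 + 31 = 29)
h(o, B) = -2 + B
z = -59 (z = -2 - 57 = -59)
s(Y, w) = -59*Y + w*(-2 + Y) (s(Y, w) = -59*Y + (-2 + Y)*w = -59*Y + w*(-2 + Y))
T = -3451 (T = -119*29 = -3451)
s(-198, 56) - T = (-59*(-198) + 56*(-2 - 198)) - 1*(-3451) = (11682 + 56*(-200)) + 3451 = (11682 - 11200) + 3451 = 482 + 3451 = 3933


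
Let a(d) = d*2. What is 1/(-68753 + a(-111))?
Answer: -1/68975 ≈ -1.4498e-5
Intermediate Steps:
a(d) = 2*d
1/(-68753 + a(-111)) = 1/(-68753 + 2*(-111)) = 1/(-68753 - 222) = 1/(-68975) = -1/68975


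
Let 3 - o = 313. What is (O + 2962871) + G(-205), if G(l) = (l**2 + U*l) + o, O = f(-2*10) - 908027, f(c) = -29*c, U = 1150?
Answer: 1861389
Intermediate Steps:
o = -310 (o = 3 - 1*313 = 3 - 313 = -310)
O = -907447 (O = -(-58)*10 - 908027 = -29*(-20) - 908027 = 580 - 908027 = -907447)
G(l) = -310 + l**2 + 1150*l (G(l) = (l**2 + 1150*l) - 310 = -310 + l**2 + 1150*l)
(O + 2962871) + G(-205) = (-907447 + 2962871) + (-310 + (-205)**2 + 1150*(-205)) = 2055424 + (-310 + 42025 - 235750) = 2055424 - 194035 = 1861389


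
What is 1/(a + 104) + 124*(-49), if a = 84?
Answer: -1142287/188 ≈ -6076.0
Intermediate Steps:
1/(a + 104) + 124*(-49) = 1/(84 + 104) + 124*(-49) = 1/188 - 6076 = -1142287/188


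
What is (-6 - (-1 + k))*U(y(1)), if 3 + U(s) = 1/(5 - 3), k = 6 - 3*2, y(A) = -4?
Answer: 25/2 ≈ 12.500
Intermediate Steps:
k = 0 (k = 6 - 6 = 0)
U(s) = -5/2 (U(s) = -3 + 1/(5 - 3) = -3 + 1/2 = -3 + 1*(½) = -3 + ½ = -5/2)
(-6 - (-1 + k))*U(y(1)) = (-6 - (-1 + 0))*(-5/2) = (-6 - 1*(-1))*(-5/2) = (-6 + 1)*(-5/2) = -5*(-5/2) = 25/2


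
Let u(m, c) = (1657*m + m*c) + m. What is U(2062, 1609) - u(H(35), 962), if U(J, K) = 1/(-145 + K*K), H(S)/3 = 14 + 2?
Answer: -325559439359/2588736 ≈ -1.2576e+5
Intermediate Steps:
H(S) = 48 (H(S) = 3*(14 + 2) = 3*16 = 48)
U(J, K) = 1/(-145 + K²)
u(m, c) = 1658*m + c*m (u(m, c) = (1657*m + c*m) + m = 1658*m + c*m)
U(2062, 1609) - u(H(35), 962) = 1/(-145 + 1609²) - 48*(1658 + 962) = 1/(-145 + 2588881) - 48*2620 = 1/2588736 - 1*125760 = 1/2588736 - 125760 = -325559439359/2588736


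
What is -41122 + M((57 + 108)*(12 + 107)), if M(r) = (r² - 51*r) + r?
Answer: 384510353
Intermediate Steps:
M(r) = r² - 50*r
-41122 + M((57 + 108)*(12 + 107)) = -41122 + ((57 + 108)*(12 + 107))*(-50 + (57 + 108)*(12 + 107)) = -41122 + (165*119)*(-50 + 165*119) = -41122 + 19635*(-50 + 19635) = -41122 + 19635*19585 = -41122 + 384551475 = 384510353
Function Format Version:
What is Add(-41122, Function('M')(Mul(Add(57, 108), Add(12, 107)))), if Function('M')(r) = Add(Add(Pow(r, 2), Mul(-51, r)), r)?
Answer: 384510353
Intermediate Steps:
Function('M')(r) = Add(Pow(r, 2), Mul(-50, r))
Add(-41122, Function('M')(Mul(Add(57, 108), Add(12, 107)))) = Add(-41122, Mul(Mul(Add(57, 108), Add(12, 107)), Add(-50, Mul(Add(57, 108), Add(12, 107))))) = Add(-41122, Mul(Mul(165, 119), Add(-50, Mul(165, 119)))) = Add(-41122, Mul(19635, Add(-50, 19635))) = Add(-41122, Mul(19635, 19585)) = Add(-41122, 384551475) = 384510353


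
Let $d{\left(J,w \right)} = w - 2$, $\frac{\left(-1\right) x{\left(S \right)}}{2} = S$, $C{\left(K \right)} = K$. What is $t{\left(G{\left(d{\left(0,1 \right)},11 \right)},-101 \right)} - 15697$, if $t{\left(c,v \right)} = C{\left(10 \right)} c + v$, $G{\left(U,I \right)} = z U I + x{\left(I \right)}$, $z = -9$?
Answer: $-15028$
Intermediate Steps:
$x{\left(S \right)} = - 2 S$
$d{\left(J,w \right)} = -2 + w$ ($d{\left(J,w \right)} = w - 2 = -2 + w$)
$G{\left(U,I \right)} = - 2 I - 9 I U$ ($G{\left(U,I \right)} = - 9 U I - 2 I = - 9 I U - 2 I = - 2 I - 9 I U$)
$t{\left(c,v \right)} = v + 10 c$ ($t{\left(c,v \right)} = 10 c + v = v + 10 c$)
$t{\left(G{\left(d{\left(0,1 \right)},11 \right)},-101 \right)} - 15697 = \left(-101 + 10 \cdot 11 \left(-2 - 9 \left(-2 + 1\right)\right)\right) - 15697 = \left(-101 + 10 \cdot 11 \left(-2 - -9\right)\right) - 15697 = \left(-101 + 10 \cdot 11 \left(-2 + 9\right)\right) - 15697 = \left(-101 + 10 \cdot 11 \cdot 7\right) - 15697 = \left(-101 + 10 \cdot 77\right) - 15697 = \left(-101 + 770\right) - 15697 = 669 - 15697 = -15028$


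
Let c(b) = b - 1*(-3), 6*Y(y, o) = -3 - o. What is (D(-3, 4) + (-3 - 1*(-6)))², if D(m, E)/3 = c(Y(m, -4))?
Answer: 625/4 ≈ 156.25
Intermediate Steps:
Y(y, o) = -½ - o/6 (Y(y, o) = (-3 - o)/6 = -½ - o/6)
c(b) = 3 + b (c(b) = b + 3 = 3 + b)
D(m, E) = 19/2 (D(m, E) = 3*(3 + (-½ - ⅙*(-4))) = 3*(3 + (-½ + ⅔)) = 3*(3 + ⅙) = 3*(19/6) = 19/2)
(D(-3, 4) + (-3 - 1*(-6)))² = (19/2 + (-3 - 1*(-6)))² = (19/2 + (-3 + 6))² = (19/2 + 3)² = (25/2)² = 625/4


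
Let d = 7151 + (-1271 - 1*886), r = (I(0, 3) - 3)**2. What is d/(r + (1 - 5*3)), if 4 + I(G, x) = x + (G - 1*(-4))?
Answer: -2497/7 ≈ -356.71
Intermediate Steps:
I(G, x) = G + x (I(G, x) = -4 + (x + (G - 1*(-4))) = -4 + (x + (G + 4)) = -4 + (x + (4 + G)) = -4 + (4 + G + x) = G + x)
r = 0 (r = ((0 + 3) - 3)**2 = (3 - 3)**2 = 0**2 = 0)
d = 4994 (d = 7151 + (-1271 - 886) = 7151 - 2157 = 4994)
d/(r + (1 - 5*3)) = 4994/(0 + (1 - 5*3)) = 4994/(0 + (1 - 15)) = 4994/(0 - 14) = 4994/(-14) = 4994*(-1/14) = -2497/7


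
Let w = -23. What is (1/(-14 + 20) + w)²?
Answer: 18769/36 ≈ 521.36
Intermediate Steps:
(1/(-14 + 20) + w)² = (1/(-14 + 20) - 23)² = (1/6 - 23)² = (⅙ - 23)² = (-137/6)² = 18769/36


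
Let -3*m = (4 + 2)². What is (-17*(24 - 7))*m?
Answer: 3468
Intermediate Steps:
m = -12 (m = -(4 + 2)²/3 = -⅓*6² = -⅓*36 = -12)
(-17*(24 - 7))*m = -17*(24 - 7)*(-12) = -17*17*(-12) = -289*(-12) = 3468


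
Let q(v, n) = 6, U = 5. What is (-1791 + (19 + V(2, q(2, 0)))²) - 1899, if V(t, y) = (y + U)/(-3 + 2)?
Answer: -3626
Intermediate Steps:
V(t, y) = -5 - y (V(t, y) = (y + 5)/(-3 + 2) = (5 + y)/(-1) = (5 + y)*(-1) = -5 - y)
(-1791 + (19 + V(2, q(2, 0)))²) - 1899 = (-1791 + (19 + (-5 - 1*6))²) - 1899 = (-1791 + (19 + (-5 - 6))²) - 1899 = (-1791 + (19 - 11)²) - 1899 = (-1791 + 8²) - 1899 = (-1791 + 64) - 1899 = -1727 - 1899 = -3626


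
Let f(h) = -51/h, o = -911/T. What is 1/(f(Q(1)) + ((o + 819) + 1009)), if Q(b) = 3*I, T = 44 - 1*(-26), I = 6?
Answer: 105/190276 ≈ 0.00055183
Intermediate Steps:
T = 70 (T = 44 + 26 = 70)
Q(b) = 18 (Q(b) = 3*6 = 18)
o = -911/70 ≈ -13.014
1/(f(Q(1)) + ((o + 819) + 1009)) = 1/(-51/18 + ((-911/70 + 819) + 1009)) = 1/(-51*1/18 + (56419/70 + 1009)) = 1/(-17/6 + 127049/70) = 1/(190276/105) = 105/190276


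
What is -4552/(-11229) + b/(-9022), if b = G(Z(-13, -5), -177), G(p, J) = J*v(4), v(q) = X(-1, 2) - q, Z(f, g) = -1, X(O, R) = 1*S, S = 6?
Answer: 22521605/50654019 ≈ 0.44462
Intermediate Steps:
X(O, R) = 6 (X(O, R) = 1*6 = 6)
v(q) = 6 - q
G(p, J) = 2*J (G(p, J) = J*(6 - 1*4) = J*(6 - 4) = J*2 = 2*J)
b = -354 (b = 2*(-177) = -354)
-4552/(-11229) + b/(-9022) = -4552/(-11229) - 354/(-9022) = -4552*(-1/11229) - 354*(-1/9022) = 4552/11229 + 177/4511 = 22521605/50654019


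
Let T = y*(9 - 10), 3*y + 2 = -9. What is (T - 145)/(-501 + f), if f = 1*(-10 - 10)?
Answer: 424/1563 ≈ 0.27127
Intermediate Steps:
y = -11/3 (y = -⅔ + (⅓)*(-9) = -⅔ - 3 = -11/3 ≈ -3.6667)
f = -20 (f = 1*(-20) = -20)
T = 11/3 (T = -11*(9 - 10)/3 = -11/3*(-1) = 11/3 ≈ 3.6667)
(T - 145)/(-501 + f) = (11/3 - 145)/(-501 - 20) = -424/3/(-521) = -424/3*(-1/521) = 424/1563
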